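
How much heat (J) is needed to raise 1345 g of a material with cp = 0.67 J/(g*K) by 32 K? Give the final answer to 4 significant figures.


Q = m * cp * dT
Q = 1345 * 0.67 * 32
Q = 28840 J


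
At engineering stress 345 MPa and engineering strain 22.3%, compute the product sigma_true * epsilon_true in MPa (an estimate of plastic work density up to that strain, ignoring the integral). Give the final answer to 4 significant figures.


sigma_true = sigma_eng * (1 + epsilon_eng)
sigma_true = 345 * (1 + 0.223) = 421.935 MPa
epsilon_true = ln(1 + epsilon_eng)
epsilon_true = ln(1 + 0.223) = 0.201307
sigma_true * epsilon_true = 421.935 * 0.201307 = 84.94 MPa


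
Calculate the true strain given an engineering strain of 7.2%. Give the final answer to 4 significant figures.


epsilon_true = ln(1 + epsilon_eng)
epsilon_true = ln(1 + 0.072)
epsilon_true = 0.06953


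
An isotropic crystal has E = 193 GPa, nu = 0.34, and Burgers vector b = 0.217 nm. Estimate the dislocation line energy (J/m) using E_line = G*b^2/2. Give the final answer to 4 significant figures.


Step 1: G = E / (2*(1+nu))
G = 193 / (2*(1+0.34)) = 72.0149 GPa = 7.20149e+10 Pa
Step 2: E_line = G*b^2/2
b = 0.217 nm = 2.17e-10 m
E_line = 0.5 * 7.20149e+10 * (2.17e-10)^2 = 1.696e-09 J/m


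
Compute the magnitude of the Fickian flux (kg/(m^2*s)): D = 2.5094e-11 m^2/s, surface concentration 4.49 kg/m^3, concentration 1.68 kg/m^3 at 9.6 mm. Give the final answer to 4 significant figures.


J = -D * (dC/dx) = D * (C1 - C2) / dx
J = 2.5094e-11 * (4.49 - 1.68) / 9.6e-03
J = 7.345e-09 kg/(m^2*s)


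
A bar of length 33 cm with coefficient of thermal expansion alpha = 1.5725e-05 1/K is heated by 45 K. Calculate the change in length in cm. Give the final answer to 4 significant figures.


dL = L0 * alpha * dT
dL = 33 * 1.5725e-05 * 45
dL = 0.02335 cm


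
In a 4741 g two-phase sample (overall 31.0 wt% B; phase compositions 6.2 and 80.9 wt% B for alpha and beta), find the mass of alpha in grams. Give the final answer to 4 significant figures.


f_alpha = (C_beta - C0) / (C_beta - C_alpha)
f_alpha = (80.9 - 31.0) / (80.9 - 6.2) = 0.668005
m_alpha = f_alpha * m_total = 0.668005 * 4741 = 3167 g


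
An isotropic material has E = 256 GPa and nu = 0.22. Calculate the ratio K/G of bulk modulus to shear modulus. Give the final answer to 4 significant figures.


G = E / (2*(1+nu))
G = 256 / (2*(1+0.22)) = 104.918 GPa
K = E / (3*(1-2*nu))
K = 256 / (3*(1-2*0.22)) = 152.381 GPa
K/G = 152.381 / 104.918 = 1.452


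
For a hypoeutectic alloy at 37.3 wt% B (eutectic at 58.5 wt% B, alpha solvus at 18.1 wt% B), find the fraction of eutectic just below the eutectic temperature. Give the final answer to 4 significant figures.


f_primary = (C_e - C0) / (C_e - C_alpha_max)
f_primary = (58.5 - 37.3) / (58.5 - 18.1)
f_primary = 0.524752
f_eutectic = 1 - 0.524752 = 0.4752


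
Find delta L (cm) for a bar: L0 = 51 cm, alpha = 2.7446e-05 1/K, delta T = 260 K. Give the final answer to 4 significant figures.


dL = L0 * alpha * dT
dL = 51 * 2.7446e-05 * 260
dL = 0.3639 cm


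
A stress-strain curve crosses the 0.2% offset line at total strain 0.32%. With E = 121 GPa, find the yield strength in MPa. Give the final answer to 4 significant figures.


Offset strain = 0.002
Elastic strain at yield = total_strain - offset = 3.2e-03 - 0.002 = 1.2e-03
sigma_y = E * elastic_strain = 121000 * 1.2e-03
sigma_y = 145.2 MPa


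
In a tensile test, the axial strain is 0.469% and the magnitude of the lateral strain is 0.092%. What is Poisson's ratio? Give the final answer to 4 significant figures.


nu = -epsilon_lat / epsilon_axial
Lateral strain is contraction (negative), so using magnitudes:
nu = 0.092 / 0.469
nu = 0.1962


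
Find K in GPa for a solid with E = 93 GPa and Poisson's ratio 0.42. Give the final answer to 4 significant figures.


K = E / (3*(1-2*nu))
K = 93 / (3*(1-2*0.42))
K = 193.8 GPa


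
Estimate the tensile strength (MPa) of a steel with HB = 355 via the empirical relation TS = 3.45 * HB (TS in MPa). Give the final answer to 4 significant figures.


TS (MPa) = 3.45 * HB
TS = 3.45 * 355
TS = 1225 MPa


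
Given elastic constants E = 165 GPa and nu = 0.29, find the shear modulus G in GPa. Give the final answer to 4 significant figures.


G = E / (2*(1+nu))
G = 165 / (2*(1+0.29))
G = 63.95 GPa


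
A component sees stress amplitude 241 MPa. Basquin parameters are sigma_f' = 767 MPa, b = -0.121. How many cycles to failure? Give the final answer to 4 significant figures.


sigma_a = sigma_f' * (2*Nf)^b
2*Nf = (sigma_a / sigma_f')^(1/b)
2*Nf = (241 / 767)^(1/-0.121)
2*Nf = 14295.3
Nf = 7148 cycles


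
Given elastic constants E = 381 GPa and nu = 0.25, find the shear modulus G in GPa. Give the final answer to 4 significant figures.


G = E / (2*(1+nu))
G = 381 / (2*(1+0.25))
G = 152.4 GPa


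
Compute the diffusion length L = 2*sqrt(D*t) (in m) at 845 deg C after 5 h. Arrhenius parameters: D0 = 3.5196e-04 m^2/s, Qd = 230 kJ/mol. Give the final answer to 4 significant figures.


Step 1: D = D0 * exp(-Qd/(R*T))
T = 1118.15 K
D = 3.5196e-04 * exp(-230e3 / (8.314 * 1118.15)) = 6.33288e-15 m^2/s
Step 2: L = 2*sqrt(D*t)
t = 5 h = 18000 s
L = 2*sqrt(6.33288e-15 * 18000) = 2.135e-05 m


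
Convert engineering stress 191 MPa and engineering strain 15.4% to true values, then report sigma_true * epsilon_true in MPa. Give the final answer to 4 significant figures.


sigma_true = sigma_eng * (1 + epsilon_eng)
sigma_true = 191 * (1 + 0.154) = 220.414 MPa
epsilon_true = ln(1 + epsilon_eng)
epsilon_true = ln(1 + 0.154) = 0.143234
sigma_true * epsilon_true = 220.414 * 0.143234 = 31.57 MPa


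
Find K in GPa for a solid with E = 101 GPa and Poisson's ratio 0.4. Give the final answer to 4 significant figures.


K = E / (3*(1-2*nu))
K = 101 / (3*(1-2*0.4))
K = 168.3 GPa


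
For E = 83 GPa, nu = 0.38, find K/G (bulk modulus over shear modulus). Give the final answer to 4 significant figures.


G = E / (2*(1+nu))
G = 83 / (2*(1+0.38)) = 30.0725 GPa
K = E / (3*(1-2*nu))
K = 83 / (3*(1-2*0.38)) = 115.278 GPa
K/G = 115.278 / 30.0725 = 3.833


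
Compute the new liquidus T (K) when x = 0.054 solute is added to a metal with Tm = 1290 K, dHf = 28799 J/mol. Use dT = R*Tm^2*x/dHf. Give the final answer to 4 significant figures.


dT = R*Tm^2*x / dHf
dT = 8.314 * 1290^2 * 0.054 / 28799
dT = 25.9421 K
T_new = 1290 - 25.9421 = 1264 K


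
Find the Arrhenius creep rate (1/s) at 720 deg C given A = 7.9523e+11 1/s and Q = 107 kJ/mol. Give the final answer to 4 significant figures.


rate = A * exp(-Q / (R*T))
T = 720 + 273.15 = 993.15 K
rate = 7.9523e+11 * exp(-107e3 / (8.314 * 993.15))
rate = 1.873e+06 1/s


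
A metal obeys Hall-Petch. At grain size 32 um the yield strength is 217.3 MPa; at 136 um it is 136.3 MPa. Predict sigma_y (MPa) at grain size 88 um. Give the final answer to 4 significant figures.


sigma_y = sigma0 + k / sqrt(d)
1/sqrt(d1) = 1/sqrt(3.2e-05) = 176.777;  1/sqrt(d2) = 85.7493
k = (sigma1 - sigma2) / (1/sqrt(d1) - 1/sqrt(d2)) = (217.3 - 136.3) / (176.777 - 85.7493) = 0.889842 MPa*m^0.5
sigma0 = sigma1 - k/sqrt(d1) = 217.3 - 0.889842*176.777 = 59.9967 MPa
sigma_y(d3) = 59.9967 + 0.889842 / sqrt(8.8e-05) = 154.9 MPa


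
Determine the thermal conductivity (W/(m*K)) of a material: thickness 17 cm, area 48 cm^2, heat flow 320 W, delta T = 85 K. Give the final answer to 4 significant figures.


k = Q*L / (A*dT)
L = 0.17 m, A = 4.8e-03 m^2
k = 320 * 0.17 / (4.8e-03 * 85)
k = 133.3 W/(m*K)


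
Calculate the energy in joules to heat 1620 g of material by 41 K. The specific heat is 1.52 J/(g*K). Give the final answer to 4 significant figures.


Q = m * cp * dT
Q = 1620 * 1.52 * 41
Q = 101000 J


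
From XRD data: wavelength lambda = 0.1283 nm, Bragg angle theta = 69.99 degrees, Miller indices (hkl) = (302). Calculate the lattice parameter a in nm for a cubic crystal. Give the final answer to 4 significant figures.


d = lambda / (2*sin(theta))
d = 0.1283 / (2*sin(69.99 deg))
d = 0.0682713 nm
a = d * sqrt(h^2+k^2+l^2) = 0.0682713 * sqrt(13)
a = 0.2462 nm


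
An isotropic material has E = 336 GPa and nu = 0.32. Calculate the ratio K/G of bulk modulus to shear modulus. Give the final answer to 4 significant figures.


G = E / (2*(1+nu))
G = 336 / (2*(1+0.32)) = 127.273 GPa
K = E / (3*(1-2*nu))
K = 336 / (3*(1-2*0.32)) = 311.111 GPa
K/G = 311.111 / 127.273 = 2.444


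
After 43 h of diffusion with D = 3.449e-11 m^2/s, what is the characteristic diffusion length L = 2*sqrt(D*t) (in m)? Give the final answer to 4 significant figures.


t = 43 hr = 154800 s
Diffusion length = 2*sqrt(D*t)
= 2*sqrt(3.449e-11 * 154800)
= 4.621e-03 m


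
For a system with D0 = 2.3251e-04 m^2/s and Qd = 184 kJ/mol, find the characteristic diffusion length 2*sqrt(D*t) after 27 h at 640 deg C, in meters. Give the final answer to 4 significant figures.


Step 1: D = D0 * exp(-Qd/(R*T))
T = 913.15 K
D = 2.3251e-04 * exp(-184e3 / (8.314 * 913.15)) = 6.93052e-15 m^2/s
Step 2: L = 2*sqrt(D*t)
t = 27 h = 97200 s
L = 2*sqrt(6.93052e-15 * 97200) = 5.191e-05 m


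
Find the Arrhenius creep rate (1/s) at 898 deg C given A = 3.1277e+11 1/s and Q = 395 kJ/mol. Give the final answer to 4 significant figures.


rate = A * exp(-Q / (R*T))
T = 898 + 273.15 = 1171.15 K
rate = 3.1277e+11 * exp(-395e3 / (8.314 * 1171.15))
rate = 7.536e-07 1/s


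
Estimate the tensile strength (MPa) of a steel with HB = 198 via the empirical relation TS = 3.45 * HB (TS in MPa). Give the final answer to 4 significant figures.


TS (MPa) = 3.45 * HB
TS = 3.45 * 198
TS = 683.1 MPa


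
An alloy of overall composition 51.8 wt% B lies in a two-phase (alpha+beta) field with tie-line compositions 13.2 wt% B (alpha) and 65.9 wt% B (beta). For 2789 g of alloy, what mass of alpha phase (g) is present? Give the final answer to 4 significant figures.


f_alpha = (C_beta - C0) / (C_beta - C_alpha)
f_alpha = (65.9 - 51.8) / (65.9 - 13.2) = 0.267552
m_alpha = f_alpha * m_total = 0.267552 * 2789 = 746.2 g


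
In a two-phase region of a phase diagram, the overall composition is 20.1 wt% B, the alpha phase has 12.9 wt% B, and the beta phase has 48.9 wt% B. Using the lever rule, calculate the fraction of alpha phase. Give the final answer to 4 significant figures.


f_alpha = (C_beta - C0) / (C_beta - C_alpha)
f_alpha = (48.9 - 20.1) / (48.9 - 12.9)
f_alpha = 0.8


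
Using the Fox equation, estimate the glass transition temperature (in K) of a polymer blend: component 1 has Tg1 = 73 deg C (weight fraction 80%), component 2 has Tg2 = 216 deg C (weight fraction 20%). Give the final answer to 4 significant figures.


1/Tg = w1/Tg1 + w2/Tg2 (in Kelvin)
Tg1 = 346.15 K, Tg2 = 489.15 K
1/Tg = 0.8/346.15 + 0.2/489.15
Tg = 367.6 K


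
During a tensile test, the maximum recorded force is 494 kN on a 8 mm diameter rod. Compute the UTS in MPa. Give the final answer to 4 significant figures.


A0 = pi*(d/2)^2 = pi*(8/2)^2 = 50.2655 mm^2
UTS = F_max / A0 = 494*1000 / 50.2655
UTS = 9828 MPa


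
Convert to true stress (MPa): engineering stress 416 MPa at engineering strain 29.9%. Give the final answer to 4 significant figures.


sigma_true = sigma_eng * (1 + epsilon_eng)
sigma_true = 416 * (1 + 0.299)
sigma_true = 540.4 MPa


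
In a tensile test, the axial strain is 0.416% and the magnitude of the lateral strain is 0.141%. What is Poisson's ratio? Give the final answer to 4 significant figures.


nu = -epsilon_lat / epsilon_axial
Lateral strain is contraction (negative), so using magnitudes:
nu = 0.141 / 0.416
nu = 0.3389


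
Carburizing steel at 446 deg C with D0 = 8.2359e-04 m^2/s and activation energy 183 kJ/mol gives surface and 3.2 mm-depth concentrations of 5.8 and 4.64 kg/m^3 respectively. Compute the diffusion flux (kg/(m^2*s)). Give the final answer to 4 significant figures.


Step 1: D = D0 * exp(-Qd/(R*T))
T = 446 + 273.15 = 719.15 K
D = 8.2359e-04 * exp(-183e3 / (8.314 * 719.15)) = 4.19986e-17 m^2/s
Step 2: J = D * (C1 - C2) / dx
J = 4.19986e-17 * (5.8 - 4.64) / 3.2e-03
J = 1.522e-14 kg/(m^2*s)


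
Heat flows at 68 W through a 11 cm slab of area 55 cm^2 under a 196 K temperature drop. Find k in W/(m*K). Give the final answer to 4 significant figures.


k = Q*L / (A*dT)
L = 0.11 m, A = 5.5e-03 m^2
k = 68 * 0.11 / (5.5e-03 * 196)
k = 6.939 W/(m*K)


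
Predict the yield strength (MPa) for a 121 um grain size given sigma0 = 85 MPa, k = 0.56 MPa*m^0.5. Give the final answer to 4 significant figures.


sigma_y = sigma0 + k / sqrt(d)
d = 121 um = 1.21e-04 m
sigma_y = 85 + 0.56 / sqrt(1.21e-04)
sigma_y = 135.9 MPa


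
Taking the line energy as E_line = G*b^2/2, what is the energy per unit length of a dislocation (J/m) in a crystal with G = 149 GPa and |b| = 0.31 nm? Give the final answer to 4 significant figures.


E = G*b^2/2
b = 0.31 nm = 3.1e-10 m
G = 149 GPa = 1.49e+11 Pa
E = 0.5 * 1.49e+11 * (3.1e-10)^2
E = 7.159e-09 J/m


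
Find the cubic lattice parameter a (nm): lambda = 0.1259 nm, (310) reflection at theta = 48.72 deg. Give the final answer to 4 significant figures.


d = lambda / (2*sin(theta))
d = 0.1259 / (2*sin(48.72 deg))
d = 0.0837664 nm
a = d * sqrt(h^2+k^2+l^2) = 0.0837664 * sqrt(10)
a = 0.2649 nm


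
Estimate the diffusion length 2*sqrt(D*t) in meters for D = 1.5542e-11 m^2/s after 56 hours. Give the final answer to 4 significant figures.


t = 56 hr = 201600 s
Diffusion length = 2*sqrt(D*t)
= 2*sqrt(1.5542e-11 * 201600)
= 3.54e-03 m


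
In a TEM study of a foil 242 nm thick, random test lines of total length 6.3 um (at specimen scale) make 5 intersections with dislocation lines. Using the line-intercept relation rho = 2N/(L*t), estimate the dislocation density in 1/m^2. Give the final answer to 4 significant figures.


rho = 2N / (L * t)
L = 6.3 um = 6.3e-06 m, t = 242 nm = 2.42e-07 m
rho = 2 * 5 / (6.3e-06 * 2.42e-07)
rho = 6.559e+12 1/m^2


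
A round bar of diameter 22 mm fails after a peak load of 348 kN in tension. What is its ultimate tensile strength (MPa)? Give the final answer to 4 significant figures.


A0 = pi*(d/2)^2 = pi*(22/2)^2 = 380.133 mm^2
UTS = F_max / A0 = 348*1000 / 380.133
UTS = 915.5 MPa


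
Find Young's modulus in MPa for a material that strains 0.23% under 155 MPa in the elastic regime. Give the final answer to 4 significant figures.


E = sigma / epsilon
epsilon = 0.23% = 2.3e-03
E = 155 / 2.3e-03
E = 67390 MPa


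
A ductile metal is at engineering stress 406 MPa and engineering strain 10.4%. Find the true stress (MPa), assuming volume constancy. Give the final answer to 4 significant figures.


sigma_true = sigma_eng * (1 + epsilon_eng)
sigma_true = 406 * (1 + 0.104)
sigma_true = 448.2 MPa


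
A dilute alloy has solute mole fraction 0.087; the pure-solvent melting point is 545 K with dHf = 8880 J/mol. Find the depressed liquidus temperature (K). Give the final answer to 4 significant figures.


dT = R*Tm^2*x / dHf
dT = 8.314 * 545^2 * 0.087 / 8880
dT = 24.1941 K
T_new = 545 - 24.1941 = 520.8 K


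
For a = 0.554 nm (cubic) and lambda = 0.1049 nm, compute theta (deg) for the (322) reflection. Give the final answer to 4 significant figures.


d = a / sqrt(h^2+k^2+l^2)
d = 0.554 / sqrt(17) = 0.134365 nm
lambda = 2*d*sin(theta)  =>  sin(theta) = lambda / (2*d)
sin(theta) = 0.1049 / (2 * 0.134365) = 0.390355
theta = 22.98 deg


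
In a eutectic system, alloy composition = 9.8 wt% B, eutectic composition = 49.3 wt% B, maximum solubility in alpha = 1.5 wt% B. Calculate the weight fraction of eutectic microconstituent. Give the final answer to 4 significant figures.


f_primary = (C_e - C0) / (C_e - C_alpha_max)
f_primary = (49.3 - 9.8) / (49.3 - 1.5)
f_primary = 0.82636
f_eutectic = 1 - 0.82636 = 0.1736


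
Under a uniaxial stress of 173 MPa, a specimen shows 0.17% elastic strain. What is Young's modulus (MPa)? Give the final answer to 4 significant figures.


E = sigma / epsilon
epsilon = 0.17% = 1.7e-03
E = 173 / 1.7e-03
E = 101800 MPa


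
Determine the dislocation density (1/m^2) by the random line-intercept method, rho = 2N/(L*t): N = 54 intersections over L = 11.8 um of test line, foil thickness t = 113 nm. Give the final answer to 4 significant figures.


rho = 2N / (L * t)
L = 11.8 um = 1.18e-05 m, t = 113 nm = 1.13e-07 m
rho = 2 * 54 / (1.18e-05 * 1.13e-07)
rho = 8.1e+13 1/m^2


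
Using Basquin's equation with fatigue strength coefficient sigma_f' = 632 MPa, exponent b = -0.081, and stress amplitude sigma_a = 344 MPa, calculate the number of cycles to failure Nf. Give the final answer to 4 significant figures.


sigma_a = sigma_f' * (2*Nf)^b
2*Nf = (sigma_a / sigma_f')^(1/b)
2*Nf = (344 / 632)^(1/-0.081)
2*Nf = 1824.81
Nf = 912.4 cycles


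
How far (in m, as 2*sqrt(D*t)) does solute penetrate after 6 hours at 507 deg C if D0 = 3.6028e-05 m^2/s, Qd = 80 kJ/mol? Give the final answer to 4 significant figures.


Step 1: D = D0 * exp(-Qd/(R*T))
T = 780.15 K
D = 3.6028e-05 * exp(-80e3 / (8.314 * 780.15)) = 1.58518e-10 m^2/s
Step 2: L = 2*sqrt(D*t)
t = 6 h = 21600 s
L = 2*sqrt(1.58518e-10 * 21600) = 3.701e-03 m


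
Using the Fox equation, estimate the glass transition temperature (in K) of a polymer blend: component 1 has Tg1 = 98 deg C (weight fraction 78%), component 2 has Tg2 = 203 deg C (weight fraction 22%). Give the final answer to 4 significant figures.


1/Tg = w1/Tg1 + w2/Tg2 (in Kelvin)
Tg1 = 371.15 K, Tg2 = 476.15 K
1/Tg = 0.78/371.15 + 0.22/476.15
Tg = 390.1 K


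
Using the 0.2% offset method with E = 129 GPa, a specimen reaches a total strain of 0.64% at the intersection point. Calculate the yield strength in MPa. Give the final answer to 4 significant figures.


Offset strain = 0.002
Elastic strain at yield = total_strain - offset = 6.4e-03 - 0.002 = 4.4e-03
sigma_y = E * elastic_strain = 129000 * 4.4e-03
sigma_y = 567.6 MPa


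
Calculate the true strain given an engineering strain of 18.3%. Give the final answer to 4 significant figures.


epsilon_true = ln(1 + epsilon_eng)
epsilon_true = ln(1 + 0.183)
epsilon_true = 0.1681


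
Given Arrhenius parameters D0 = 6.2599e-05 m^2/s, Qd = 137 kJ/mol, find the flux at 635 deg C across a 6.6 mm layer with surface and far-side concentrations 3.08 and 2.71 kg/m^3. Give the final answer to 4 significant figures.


Step 1: D = D0 * exp(-Qd/(R*T))
T = 635 + 273.15 = 908.15 K
D = 6.2599e-05 * exp(-137e3 / (8.314 * 908.15)) = 8.24835e-13 m^2/s
Step 2: J = D * (C1 - C2) / dx
J = 8.24835e-13 * (3.08 - 2.71) / 6.6e-03
J = 4.624e-11 kg/(m^2*s)


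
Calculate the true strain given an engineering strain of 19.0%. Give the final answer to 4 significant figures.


epsilon_true = ln(1 + epsilon_eng)
epsilon_true = ln(1 + 0.19)
epsilon_true = 0.174


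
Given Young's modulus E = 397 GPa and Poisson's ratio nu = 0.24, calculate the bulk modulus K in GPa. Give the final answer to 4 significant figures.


K = E / (3*(1-2*nu))
K = 397 / (3*(1-2*0.24))
K = 254.5 GPa


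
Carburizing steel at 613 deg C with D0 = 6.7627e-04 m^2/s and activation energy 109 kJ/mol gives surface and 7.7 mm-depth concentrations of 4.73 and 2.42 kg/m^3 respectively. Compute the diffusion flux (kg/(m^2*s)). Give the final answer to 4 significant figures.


Step 1: D = D0 * exp(-Qd/(R*T))
T = 613 + 273.15 = 886.15 K
D = 6.7627e-04 * exp(-109e3 / (8.314 * 886.15)) = 2.53991e-10 m^2/s
Step 2: J = D * (C1 - C2) / dx
J = 2.53991e-10 * (4.73 - 2.42) / 7.7e-03
J = 7.62e-08 kg/(m^2*s)


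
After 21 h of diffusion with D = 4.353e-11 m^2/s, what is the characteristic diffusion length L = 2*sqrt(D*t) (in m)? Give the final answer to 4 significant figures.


t = 21 hr = 75600 s
Diffusion length = 2*sqrt(D*t)
= 2*sqrt(4.353e-11 * 75600)
= 3.628e-03 m


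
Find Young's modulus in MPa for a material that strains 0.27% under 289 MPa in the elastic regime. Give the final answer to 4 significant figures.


E = sigma / epsilon
epsilon = 0.27% = 2.7e-03
E = 289 / 2.7e-03
E = 107000 MPa


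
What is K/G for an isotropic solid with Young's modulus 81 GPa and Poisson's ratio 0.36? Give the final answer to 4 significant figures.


G = E / (2*(1+nu))
G = 81 / (2*(1+0.36)) = 29.7794 GPa
K = E / (3*(1-2*nu))
K = 81 / (3*(1-2*0.36)) = 96.4286 GPa
K/G = 96.4286 / 29.7794 = 3.238


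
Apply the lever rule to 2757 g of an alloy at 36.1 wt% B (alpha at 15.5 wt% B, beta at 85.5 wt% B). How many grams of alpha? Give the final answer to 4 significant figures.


f_alpha = (C_beta - C0) / (C_beta - C_alpha)
f_alpha = (85.5 - 36.1) / (85.5 - 15.5) = 0.705714
m_alpha = f_alpha * m_total = 0.705714 * 2757 = 1946 g


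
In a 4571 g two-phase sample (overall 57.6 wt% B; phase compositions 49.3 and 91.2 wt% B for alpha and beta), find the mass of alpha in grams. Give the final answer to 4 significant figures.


f_alpha = (C_beta - C0) / (C_beta - C_alpha)
f_alpha = (91.2 - 57.6) / (91.2 - 49.3) = 0.801909
m_alpha = f_alpha * m_total = 0.801909 * 4571 = 3666 g


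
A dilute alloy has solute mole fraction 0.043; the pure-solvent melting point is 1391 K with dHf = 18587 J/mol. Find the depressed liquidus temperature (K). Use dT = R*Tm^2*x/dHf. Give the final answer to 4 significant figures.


dT = R*Tm^2*x / dHf
dT = 8.314 * 1391^2 * 0.043 / 18587
dT = 37.2155 K
T_new = 1391 - 37.2155 = 1354 K


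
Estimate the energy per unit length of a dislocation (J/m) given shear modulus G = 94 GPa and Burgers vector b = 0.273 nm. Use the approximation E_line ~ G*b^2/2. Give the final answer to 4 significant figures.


E = G*b^2/2
b = 0.273 nm = 2.73e-10 m
G = 94 GPa = 9.4e+10 Pa
E = 0.5 * 9.4e+10 * (2.73e-10)^2
E = 3.503e-09 J/m


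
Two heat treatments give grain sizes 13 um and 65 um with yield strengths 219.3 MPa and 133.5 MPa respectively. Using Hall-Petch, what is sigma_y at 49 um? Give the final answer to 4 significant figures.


sigma_y = sigma0 + k / sqrt(d)
1/sqrt(d1) = 1/sqrt(1.3e-05) = 277.35;  1/sqrt(d2) = 124.035
k = (sigma1 - sigma2) / (1/sqrt(d1) - 1/sqrt(d2)) = (219.3 - 133.5) / (277.35 - 124.035) = 0.559631 MPa*m^0.5
sigma0 = sigma1 - k/sqrt(d1) = 219.3 - 0.559631*277.35 = 64.0863 MPa
sigma_y(d3) = 64.0863 + 0.559631 / sqrt(4.9e-05) = 144 MPa


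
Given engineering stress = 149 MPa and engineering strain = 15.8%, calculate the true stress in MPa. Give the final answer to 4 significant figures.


sigma_true = sigma_eng * (1 + epsilon_eng)
sigma_true = 149 * (1 + 0.158)
sigma_true = 172.5 MPa


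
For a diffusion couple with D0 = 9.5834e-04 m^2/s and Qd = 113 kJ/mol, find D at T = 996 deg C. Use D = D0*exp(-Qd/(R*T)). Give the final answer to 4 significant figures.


D = D0 * exp(-Qd / (R*T))
T = 1269.15 K
D = 9.5834e-04 * exp(-113e3 / (8.314 * 1269.15))
D = 2.141e-08 m^2/s


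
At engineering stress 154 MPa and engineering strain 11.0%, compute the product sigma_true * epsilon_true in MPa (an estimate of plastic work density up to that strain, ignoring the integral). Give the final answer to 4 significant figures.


sigma_true = sigma_eng * (1 + epsilon_eng)
sigma_true = 154 * (1 + 0.11) = 170.94 MPa
epsilon_true = ln(1 + epsilon_eng)
epsilon_true = ln(1 + 0.11) = 0.10436
sigma_true * epsilon_true = 170.94 * 0.10436 = 17.84 MPa


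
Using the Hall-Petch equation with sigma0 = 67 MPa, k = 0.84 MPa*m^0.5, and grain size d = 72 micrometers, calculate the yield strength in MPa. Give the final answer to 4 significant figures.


sigma_y = sigma0 + k / sqrt(d)
d = 72 um = 7.2e-05 m
sigma_y = 67 + 0.84 / sqrt(7.2e-05)
sigma_y = 166 MPa


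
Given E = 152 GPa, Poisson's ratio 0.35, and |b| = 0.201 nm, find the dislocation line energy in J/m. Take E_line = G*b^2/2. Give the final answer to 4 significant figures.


Step 1: G = E / (2*(1+nu))
G = 152 / (2*(1+0.35)) = 56.2963 GPa = 5.62963e+10 Pa
Step 2: E_line = G*b^2/2
b = 0.201 nm = 2.01e-10 m
E_line = 0.5 * 5.62963e+10 * (2.01e-10)^2 = 1.137e-09 J/m


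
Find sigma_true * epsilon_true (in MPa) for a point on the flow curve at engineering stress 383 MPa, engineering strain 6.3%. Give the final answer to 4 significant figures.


sigma_true = sigma_eng * (1 + epsilon_eng)
sigma_true = 383 * (1 + 0.063) = 407.129 MPa
epsilon_true = ln(1 + epsilon_eng)
epsilon_true = ln(1 + 0.063) = 0.0610951
sigma_true * epsilon_true = 407.129 * 0.0610951 = 24.87 MPa


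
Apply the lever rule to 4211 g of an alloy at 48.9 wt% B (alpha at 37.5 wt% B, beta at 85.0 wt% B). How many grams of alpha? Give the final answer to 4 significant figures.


f_alpha = (C_beta - C0) / (C_beta - C_alpha)
f_alpha = (85.0 - 48.9) / (85.0 - 37.5) = 0.76
m_alpha = f_alpha * m_total = 0.76 * 4211 = 3200 g


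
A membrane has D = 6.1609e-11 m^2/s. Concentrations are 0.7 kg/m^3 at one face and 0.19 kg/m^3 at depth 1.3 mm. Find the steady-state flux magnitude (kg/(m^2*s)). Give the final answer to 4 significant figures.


J = -D * (dC/dx) = D * (C1 - C2) / dx
J = 6.1609e-11 * (0.7 - 0.19) / 1.3e-03
J = 2.417e-08 kg/(m^2*s)


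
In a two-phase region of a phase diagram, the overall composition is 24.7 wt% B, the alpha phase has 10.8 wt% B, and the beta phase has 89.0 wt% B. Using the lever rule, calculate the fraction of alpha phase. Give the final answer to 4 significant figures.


f_alpha = (C_beta - C0) / (C_beta - C_alpha)
f_alpha = (89.0 - 24.7) / (89.0 - 10.8)
f_alpha = 0.8223


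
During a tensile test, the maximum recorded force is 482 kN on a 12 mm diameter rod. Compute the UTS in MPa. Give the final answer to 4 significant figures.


A0 = pi*(d/2)^2 = pi*(12/2)^2 = 113.097 mm^2
UTS = F_max / A0 = 482*1000 / 113.097
UTS = 4262 MPa


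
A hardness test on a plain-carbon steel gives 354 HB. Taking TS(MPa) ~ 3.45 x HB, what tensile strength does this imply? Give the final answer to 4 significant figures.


TS (MPa) = 3.45 * HB
TS = 3.45 * 354
TS = 1221 MPa


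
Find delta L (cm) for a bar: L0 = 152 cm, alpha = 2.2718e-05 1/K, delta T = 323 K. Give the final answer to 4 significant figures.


dL = L0 * alpha * dT
dL = 152 * 2.2718e-05 * 323
dL = 1.115 cm


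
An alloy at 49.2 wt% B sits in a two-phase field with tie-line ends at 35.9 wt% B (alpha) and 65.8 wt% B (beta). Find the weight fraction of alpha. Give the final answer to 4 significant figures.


f_alpha = (C_beta - C0) / (C_beta - C_alpha)
f_alpha = (65.8 - 49.2) / (65.8 - 35.9)
f_alpha = 0.5552


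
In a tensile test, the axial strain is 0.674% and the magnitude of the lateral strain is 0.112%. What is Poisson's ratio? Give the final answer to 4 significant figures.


nu = -epsilon_lat / epsilon_axial
Lateral strain is contraction (negative), so using magnitudes:
nu = 0.112 / 0.674
nu = 0.1662


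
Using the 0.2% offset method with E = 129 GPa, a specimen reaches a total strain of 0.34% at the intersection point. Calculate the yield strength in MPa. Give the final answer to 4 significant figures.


Offset strain = 0.002
Elastic strain at yield = total_strain - offset = 3.4e-03 - 0.002 = 1.4e-03
sigma_y = E * elastic_strain = 129000 * 1.4e-03
sigma_y = 180.6 MPa


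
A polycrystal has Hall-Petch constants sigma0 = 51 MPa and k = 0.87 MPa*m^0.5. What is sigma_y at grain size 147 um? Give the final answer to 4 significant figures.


sigma_y = sigma0 + k / sqrt(d)
d = 147 um = 1.47e-04 m
sigma_y = 51 + 0.87 / sqrt(1.47e-04)
sigma_y = 122.8 MPa


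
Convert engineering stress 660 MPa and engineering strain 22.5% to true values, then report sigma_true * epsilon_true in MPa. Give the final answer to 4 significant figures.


sigma_true = sigma_eng * (1 + epsilon_eng)
sigma_true = 660 * (1 + 0.225) = 808.5 MPa
epsilon_true = ln(1 + epsilon_eng)
epsilon_true = ln(1 + 0.225) = 0.202941
sigma_true * epsilon_true = 808.5 * 0.202941 = 164.1 MPa


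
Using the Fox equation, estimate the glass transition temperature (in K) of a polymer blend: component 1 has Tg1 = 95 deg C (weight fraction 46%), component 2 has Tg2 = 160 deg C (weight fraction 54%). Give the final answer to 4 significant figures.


1/Tg = w1/Tg1 + w2/Tg2 (in Kelvin)
Tg1 = 368.15 K, Tg2 = 433.15 K
1/Tg = 0.46/368.15 + 0.54/433.15
Tg = 400.6 K


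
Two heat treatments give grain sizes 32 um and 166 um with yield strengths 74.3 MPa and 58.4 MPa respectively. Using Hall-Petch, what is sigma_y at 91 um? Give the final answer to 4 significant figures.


sigma_y = sigma0 + k / sqrt(d)
1/sqrt(d1) = 1/sqrt(3.2e-05) = 176.777;  1/sqrt(d2) = 77.6151
k = (sigma1 - sigma2) / (1/sqrt(d1) - 1/sqrt(d2)) = (74.3 - 58.4) / (176.777 - 77.6151) = 0.160344 MPa*m^0.5
sigma0 = sigma1 - k/sqrt(d1) = 74.3 - 0.160344*176.777 = 45.9549 MPa
sigma_y(d3) = 45.9549 + 0.160344 / sqrt(9.1e-05) = 62.76 MPa


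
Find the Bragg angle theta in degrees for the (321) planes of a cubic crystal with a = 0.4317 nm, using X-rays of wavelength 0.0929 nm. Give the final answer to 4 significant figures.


d = a / sqrt(h^2+k^2+l^2)
d = 0.4317 / sqrt(14) = 0.115377 nm
lambda = 2*d*sin(theta)  =>  sin(theta) = lambda / (2*d)
sin(theta) = 0.0929 / (2 * 0.115377) = 0.402594
theta = 23.74 deg


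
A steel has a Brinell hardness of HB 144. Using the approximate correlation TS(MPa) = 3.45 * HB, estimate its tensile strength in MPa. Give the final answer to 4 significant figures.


TS (MPa) = 3.45 * HB
TS = 3.45 * 144
TS = 496.8 MPa


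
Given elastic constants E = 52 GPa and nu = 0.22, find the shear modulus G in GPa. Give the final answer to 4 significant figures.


G = E / (2*(1+nu))
G = 52 / (2*(1+0.22))
G = 21.31 GPa


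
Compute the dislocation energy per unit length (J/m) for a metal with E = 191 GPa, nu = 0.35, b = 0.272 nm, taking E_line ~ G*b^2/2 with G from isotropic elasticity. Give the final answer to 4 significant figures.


Step 1: G = E / (2*(1+nu))
G = 191 / (2*(1+0.35)) = 70.7407 GPa = 7.07407e+10 Pa
Step 2: E_line = G*b^2/2
b = 0.272 nm = 2.72e-10 m
E_line = 0.5 * 7.07407e+10 * (2.72e-10)^2 = 2.617e-09 J/m


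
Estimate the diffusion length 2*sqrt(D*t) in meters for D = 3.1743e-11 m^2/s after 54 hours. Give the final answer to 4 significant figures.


t = 54 hr = 194400 s
Diffusion length = 2*sqrt(D*t)
= 2*sqrt(3.1743e-11 * 194400)
= 4.968e-03 m


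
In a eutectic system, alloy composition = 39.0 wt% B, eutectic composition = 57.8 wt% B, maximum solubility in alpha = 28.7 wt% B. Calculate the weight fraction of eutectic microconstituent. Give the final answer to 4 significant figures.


f_primary = (C_e - C0) / (C_e - C_alpha_max)
f_primary = (57.8 - 39.0) / (57.8 - 28.7)
f_primary = 0.646048
f_eutectic = 1 - 0.646048 = 0.354


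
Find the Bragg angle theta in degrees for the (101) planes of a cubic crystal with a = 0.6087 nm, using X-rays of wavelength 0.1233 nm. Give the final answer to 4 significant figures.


d = a / sqrt(h^2+k^2+l^2)
d = 0.6087 / sqrt(2) = 0.430416 nm
lambda = 2*d*sin(theta)  =>  sin(theta) = lambda / (2*d)
sin(theta) = 0.1233 / (2 * 0.430416) = 0.143234
theta = 8.235 deg


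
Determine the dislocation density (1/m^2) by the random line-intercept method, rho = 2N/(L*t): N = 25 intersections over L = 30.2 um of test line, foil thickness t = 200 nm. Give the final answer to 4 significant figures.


rho = 2N / (L * t)
L = 30.2 um = 3.02e-05 m, t = 200 nm = 2e-07 m
rho = 2 * 25 / (3.02e-05 * 2e-07)
rho = 8.278e+12 1/m^2


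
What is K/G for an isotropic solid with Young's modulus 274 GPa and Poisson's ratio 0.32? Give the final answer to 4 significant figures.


G = E / (2*(1+nu))
G = 274 / (2*(1+0.32)) = 103.788 GPa
K = E / (3*(1-2*nu))
K = 274 / (3*(1-2*0.32)) = 253.704 GPa
K/G = 253.704 / 103.788 = 2.444


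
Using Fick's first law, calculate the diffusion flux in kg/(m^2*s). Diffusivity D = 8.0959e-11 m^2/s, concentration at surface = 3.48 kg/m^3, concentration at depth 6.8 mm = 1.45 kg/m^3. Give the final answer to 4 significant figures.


J = -D * (dC/dx) = D * (C1 - C2) / dx
J = 8.0959e-11 * (3.48 - 1.45) / 6.8e-03
J = 2.417e-08 kg/(m^2*s)


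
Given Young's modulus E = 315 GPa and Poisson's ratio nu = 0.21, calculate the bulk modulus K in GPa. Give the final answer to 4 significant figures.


K = E / (3*(1-2*nu))
K = 315 / (3*(1-2*0.21))
K = 181 GPa


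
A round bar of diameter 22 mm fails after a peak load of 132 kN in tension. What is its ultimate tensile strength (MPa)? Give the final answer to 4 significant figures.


A0 = pi*(d/2)^2 = pi*(22/2)^2 = 380.133 mm^2
UTS = F_max / A0 = 132*1000 / 380.133
UTS = 347.2 MPa


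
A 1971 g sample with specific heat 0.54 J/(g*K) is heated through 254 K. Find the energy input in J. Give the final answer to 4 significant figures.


Q = m * cp * dT
Q = 1971 * 0.54 * 254
Q = 270300 J


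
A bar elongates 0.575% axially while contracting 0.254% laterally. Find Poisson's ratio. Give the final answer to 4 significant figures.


nu = -epsilon_lat / epsilon_axial
Lateral strain is contraction (negative), so using magnitudes:
nu = 0.254 / 0.575
nu = 0.4417


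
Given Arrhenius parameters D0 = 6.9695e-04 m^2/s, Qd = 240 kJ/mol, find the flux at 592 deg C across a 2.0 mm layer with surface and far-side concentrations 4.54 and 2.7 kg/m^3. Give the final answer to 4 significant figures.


Step 1: D = D0 * exp(-Qd/(R*T))
T = 592 + 273.15 = 865.15 K
D = 6.9695e-04 * exp(-240e3 / (8.314 * 865.15)) = 2.25083e-18 m^2/s
Step 2: J = D * (C1 - C2) / dx
J = 2.25083e-18 * (4.54 - 2.7) / 2e-03
J = 2.071e-15 kg/(m^2*s)


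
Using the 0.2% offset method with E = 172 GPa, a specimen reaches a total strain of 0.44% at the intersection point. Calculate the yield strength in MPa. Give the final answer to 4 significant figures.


Offset strain = 0.002
Elastic strain at yield = total_strain - offset = 4.4e-03 - 0.002 = 2.4e-03
sigma_y = E * elastic_strain = 172000 * 2.4e-03
sigma_y = 412.8 MPa


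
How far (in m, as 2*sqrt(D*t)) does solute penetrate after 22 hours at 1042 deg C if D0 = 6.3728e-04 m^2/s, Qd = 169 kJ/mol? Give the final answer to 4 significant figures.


Step 1: D = D0 * exp(-Qd/(R*T))
T = 1315.15 K
D = 6.3728e-04 * exp(-169e3 / (8.314 * 1315.15)) = 1.2354e-10 m^2/s
Step 2: L = 2*sqrt(D*t)
t = 22 h = 79200 s
L = 2*sqrt(1.2354e-10 * 79200) = 6.256e-03 m


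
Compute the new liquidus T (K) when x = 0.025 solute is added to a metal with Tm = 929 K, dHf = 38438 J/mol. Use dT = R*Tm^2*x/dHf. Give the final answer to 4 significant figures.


dT = R*Tm^2*x / dHf
dT = 8.314 * 929^2 * 0.025 / 38438
dT = 4.66682 K
T_new = 929 - 4.66682 = 924.3 K


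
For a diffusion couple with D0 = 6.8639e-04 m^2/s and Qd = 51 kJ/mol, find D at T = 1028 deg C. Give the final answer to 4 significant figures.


D = D0 * exp(-Qd / (R*T))
T = 1301.15 K
D = 6.8639e-04 * exp(-51e3 / (8.314 * 1301.15))
D = 6.153e-06 m^2/s


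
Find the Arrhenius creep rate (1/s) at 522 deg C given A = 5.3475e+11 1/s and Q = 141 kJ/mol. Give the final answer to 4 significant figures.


rate = A * exp(-Q / (R*T))
T = 522 + 273.15 = 795.15 K
rate = 5.3475e+11 * exp(-141e3 / (8.314 * 795.15))
rate = 291.9 1/s


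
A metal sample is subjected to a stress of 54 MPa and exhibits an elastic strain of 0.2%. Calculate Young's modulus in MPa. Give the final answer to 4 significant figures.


E = sigma / epsilon
epsilon = 0.2% = 2e-03
E = 54 / 2e-03
E = 27000 MPa


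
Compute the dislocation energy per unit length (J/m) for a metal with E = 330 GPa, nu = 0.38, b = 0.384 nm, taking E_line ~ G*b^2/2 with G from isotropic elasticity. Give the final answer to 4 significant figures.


Step 1: G = E / (2*(1+nu))
G = 330 / (2*(1+0.38)) = 119.565 GPa = 1.19565e+11 Pa
Step 2: E_line = G*b^2/2
b = 0.384 nm = 3.84e-10 m
E_line = 0.5 * 1.19565e+11 * (3.84e-10)^2 = 8.815e-09 J/m


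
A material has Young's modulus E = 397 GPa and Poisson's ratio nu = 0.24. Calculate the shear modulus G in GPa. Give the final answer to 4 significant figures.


G = E / (2*(1+nu))
G = 397 / (2*(1+0.24))
G = 160.1 GPa


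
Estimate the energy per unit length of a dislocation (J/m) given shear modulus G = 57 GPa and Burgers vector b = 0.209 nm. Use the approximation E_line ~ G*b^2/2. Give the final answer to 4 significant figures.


E = G*b^2/2
b = 0.209 nm = 2.09e-10 m
G = 57 GPa = 5.7e+10 Pa
E = 0.5 * 5.7e+10 * (2.09e-10)^2
E = 1.245e-09 J/m


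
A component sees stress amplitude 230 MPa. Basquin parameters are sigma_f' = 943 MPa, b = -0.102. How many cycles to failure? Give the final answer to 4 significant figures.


sigma_a = sigma_f' * (2*Nf)^b
2*Nf = (sigma_a / sigma_f')^(1/b)
2*Nf = (230 / 943)^(1/-0.102)
2*Nf = 1.01785e+06
Nf = 508900 cycles


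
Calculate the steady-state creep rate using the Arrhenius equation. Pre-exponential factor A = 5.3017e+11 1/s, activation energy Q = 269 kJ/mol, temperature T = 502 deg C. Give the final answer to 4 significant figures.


rate = A * exp(-Q / (R*T))
T = 502 + 273.15 = 775.15 K
rate = 5.3017e+11 * exp(-269e3 / (8.314 * 775.15))
rate = 3.952e-07 1/s


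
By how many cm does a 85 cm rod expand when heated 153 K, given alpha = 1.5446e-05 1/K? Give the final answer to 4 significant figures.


dL = L0 * alpha * dT
dL = 85 * 1.5446e-05 * 153
dL = 0.2009 cm


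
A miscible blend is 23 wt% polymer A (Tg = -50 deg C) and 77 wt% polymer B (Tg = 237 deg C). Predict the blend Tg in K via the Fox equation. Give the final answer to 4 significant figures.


1/Tg = w1/Tg1 + w2/Tg2 (in Kelvin)
Tg1 = 223.15 K, Tg2 = 510.15 K
1/Tg = 0.23/223.15 + 0.77/510.15
Tg = 393.7 K


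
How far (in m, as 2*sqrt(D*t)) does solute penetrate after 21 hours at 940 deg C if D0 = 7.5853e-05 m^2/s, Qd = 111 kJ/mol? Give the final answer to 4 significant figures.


Step 1: D = D0 * exp(-Qd/(R*T))
T = 1213.15 K
D = 7.5853e-05 * exp(-111e3 / (8.314 * 1213.15)) = 1.26029e-09 m^2/s
Step 2: L = 2*sqrt(D*t)
t = 21 h = 75600 s
L = 2*sqrt(1.26029e-09 * 75600) = 0.01952 m


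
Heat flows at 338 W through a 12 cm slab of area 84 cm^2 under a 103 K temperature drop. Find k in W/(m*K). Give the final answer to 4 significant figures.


k = Q*L / (A*dT)
L = 0.12 m, A = 8.4e-03 m^2
k = 338 * 0.12 / (8.4e-03 * 103)
k = 46.88 W/(m*K)


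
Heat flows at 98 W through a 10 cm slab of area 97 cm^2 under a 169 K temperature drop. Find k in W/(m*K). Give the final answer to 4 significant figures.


k = Q*L / (A*dT)
L = 0.1 m, A = 9.7e-03 m^2
k = 98 * 0.1 / (9.7e-03 * 169)
k = 5.978 W/(m*K)


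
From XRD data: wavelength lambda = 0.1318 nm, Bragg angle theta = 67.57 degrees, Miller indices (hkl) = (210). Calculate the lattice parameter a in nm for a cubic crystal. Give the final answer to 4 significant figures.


d = lambda / (2*sin(theta))
d = 0.1318 / (2*sin(67.57 deg))
d = 0.0712936 nm
a = d * sqrt(h^2+k^2+l^2) = 0.0712936 * sqrt(5)
a = 0.1594 nm


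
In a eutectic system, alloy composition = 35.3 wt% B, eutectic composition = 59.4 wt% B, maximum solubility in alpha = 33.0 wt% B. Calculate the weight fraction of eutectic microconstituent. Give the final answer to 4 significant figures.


f_primary = (C_e - C0) / (C_e - C_alpha_max)
f_primary = (59.4 - 35.3) / (59.4 - 33.0)
f_primary = 0.912879
f_eutectic = 1 - 0.912879 = 0.08712


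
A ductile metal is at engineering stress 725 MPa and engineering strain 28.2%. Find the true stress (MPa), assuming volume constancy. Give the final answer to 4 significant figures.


sigma_true = sigma_eng * (1 + epsilon_eng)
sigma_true = 725 * (1 + 0.282)
sigma_true = 929.5 MPa


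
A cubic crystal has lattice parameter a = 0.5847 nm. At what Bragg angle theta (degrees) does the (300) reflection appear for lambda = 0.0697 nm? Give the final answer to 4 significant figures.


d = a / sqrt(h^2+k^2+l^2)
d = 0.5847 / sqrt(9) = 0.1949 nm
lambda = 2*d*sin(theta)  =>  sin(theta) = lambda / (2*d)
sin(theta) = 0.0697 / (2 * 0.1949) = 0.17881
theta = 10.3 deg


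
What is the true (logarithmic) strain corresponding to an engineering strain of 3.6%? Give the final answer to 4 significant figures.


epsilon_true = ln(1 + epsilon_eng)
epsilon_true = ln(1 + 0.036)
epsilon_true = 0.03537
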